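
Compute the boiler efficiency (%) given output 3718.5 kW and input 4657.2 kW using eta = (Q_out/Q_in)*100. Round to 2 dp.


eta = (3718.5/4657.2)*100 = 79.84 %

79.84 %


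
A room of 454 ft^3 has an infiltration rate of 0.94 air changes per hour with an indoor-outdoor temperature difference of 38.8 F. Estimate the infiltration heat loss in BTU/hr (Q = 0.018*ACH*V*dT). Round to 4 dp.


Q = 0.018 * 0.94 * 454 * 38.8 = 298.0492 BTU/hr

298.0492 BTU/hr


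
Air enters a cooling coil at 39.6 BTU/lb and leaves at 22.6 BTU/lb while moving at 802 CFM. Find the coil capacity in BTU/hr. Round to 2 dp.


Q = 4.5 * 802 * (39.6 - 22.6) = 61353.00 BTU/hr

61353.00 BTU/hr


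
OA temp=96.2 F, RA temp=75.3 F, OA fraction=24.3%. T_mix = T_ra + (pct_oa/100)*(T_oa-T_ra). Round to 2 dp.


T_mix = 75.3 + (24.3/100)*(96.2-75.3) = 80.38 F

80.38 F


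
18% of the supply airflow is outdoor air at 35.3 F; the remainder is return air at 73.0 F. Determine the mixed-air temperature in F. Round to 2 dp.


T_mix = 0.18*35.3 + 0.82*73.0 = 66.21 F

66.21 F


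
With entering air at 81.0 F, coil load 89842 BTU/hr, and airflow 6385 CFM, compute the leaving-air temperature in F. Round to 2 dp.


dT = 89842/(1.08*6385) = 13.0285
T_leave = 81.0 - 13.0285 = 67.97 F

67.97 F


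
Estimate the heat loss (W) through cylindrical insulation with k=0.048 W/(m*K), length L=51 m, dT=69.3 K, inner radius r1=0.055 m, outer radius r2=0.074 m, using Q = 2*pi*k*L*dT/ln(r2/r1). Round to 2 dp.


Q = 2*pi*0.048*51*69.3/ln(0.074/0.055) = 3592.20 W

3592.20 W


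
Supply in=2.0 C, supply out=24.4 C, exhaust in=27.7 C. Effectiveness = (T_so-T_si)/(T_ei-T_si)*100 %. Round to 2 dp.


eff = (24.4-2.0)/(27.7-2.0)*100 = 87.16 %

87.16 %


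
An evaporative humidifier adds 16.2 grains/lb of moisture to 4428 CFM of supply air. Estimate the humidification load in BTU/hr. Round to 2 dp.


Q = 0.68 * 4428 * 16.2 = 48778.85 BTU/hr

48778.85 BTU/hr


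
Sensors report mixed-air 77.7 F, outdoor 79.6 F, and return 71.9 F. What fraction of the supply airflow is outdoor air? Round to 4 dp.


frac = (77.7 - 71.9) / (79.6 - 71.9) = 0.7532

0.7532


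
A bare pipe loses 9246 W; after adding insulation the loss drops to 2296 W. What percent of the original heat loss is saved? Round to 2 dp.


Savings = ((9246-2296)/9246)*100 = 75.17 %

75.17 %


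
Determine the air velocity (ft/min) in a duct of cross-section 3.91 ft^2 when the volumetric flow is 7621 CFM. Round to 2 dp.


V = 7621 / 3.91 = 1949.10 ft/min

1949.10 ft/min


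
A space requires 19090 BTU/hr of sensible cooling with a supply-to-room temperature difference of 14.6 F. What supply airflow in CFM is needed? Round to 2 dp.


CFM = 19090 / (1.08 * 14.6) = 1210.68

1210.68 CFM


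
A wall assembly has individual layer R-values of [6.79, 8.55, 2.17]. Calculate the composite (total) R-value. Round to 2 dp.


R_total = 6.79 + 8.55 + 2.17 = 17.51

17.51


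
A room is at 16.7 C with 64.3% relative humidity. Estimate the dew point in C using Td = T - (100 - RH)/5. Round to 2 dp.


Td = 16.7 - (100-64.3)/5 = 9.56 C

9.56 C


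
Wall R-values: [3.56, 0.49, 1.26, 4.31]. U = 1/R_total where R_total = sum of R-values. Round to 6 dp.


R_total = 3.56 + 0.49 + 1.26 + 4.31 = 9.62
U = 1/9.62 = 0.103950

0.103950


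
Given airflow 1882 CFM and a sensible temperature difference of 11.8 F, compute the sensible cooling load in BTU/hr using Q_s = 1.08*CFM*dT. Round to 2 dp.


Q = 1.08 * 1882 * 11.8 = 23984.21 BTU/hr

23984.21 BTU/hr


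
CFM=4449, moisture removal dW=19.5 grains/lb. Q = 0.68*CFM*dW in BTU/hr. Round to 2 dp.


Q = 0.68 * 4449 * 19.5 = 58993.74 BTU/hr

58993.74 BTU/hr


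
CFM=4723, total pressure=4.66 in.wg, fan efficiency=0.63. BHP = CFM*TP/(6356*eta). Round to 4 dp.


BHP = 4723 * 4.66 / (6356 * 0.63) = 5.4964 hp

5.4964 hp


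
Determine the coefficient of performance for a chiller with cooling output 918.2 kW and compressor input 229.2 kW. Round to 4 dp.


COP = 918.2 / 229.2 = 4.0061

4.0061


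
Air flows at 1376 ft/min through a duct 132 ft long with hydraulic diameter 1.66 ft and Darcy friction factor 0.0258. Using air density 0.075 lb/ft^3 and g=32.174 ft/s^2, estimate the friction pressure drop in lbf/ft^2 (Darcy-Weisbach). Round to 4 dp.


v_fps = 1376/60 = 22.9333 ft/s
dp = 0.0258*(132/1.66)*0.075*22.9333^2/(2*32.174) = 1.2576 lbf/ft^2

1.2576 lbf/ft^2


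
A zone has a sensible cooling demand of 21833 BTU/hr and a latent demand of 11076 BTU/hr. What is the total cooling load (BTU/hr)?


Qt = 21833 + 11076 = 32909 BTU/hr

32909 BTU/hr


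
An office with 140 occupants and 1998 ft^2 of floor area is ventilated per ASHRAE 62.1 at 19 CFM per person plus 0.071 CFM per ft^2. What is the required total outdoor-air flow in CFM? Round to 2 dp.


Total = 140*19 + 1998*0.071 = 2801.86 CFM

2801.86 CFM


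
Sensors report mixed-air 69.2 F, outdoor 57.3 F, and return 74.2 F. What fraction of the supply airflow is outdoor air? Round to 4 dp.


frac = (69.2 - 74.2) / (57.3 - 74.2) = 0.2959

0.2959


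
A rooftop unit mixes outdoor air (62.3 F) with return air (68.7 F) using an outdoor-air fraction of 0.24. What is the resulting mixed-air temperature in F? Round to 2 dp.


T_mix = 0.24*62.3 + 0.76*68.7 = 67.16 F

67.16 F


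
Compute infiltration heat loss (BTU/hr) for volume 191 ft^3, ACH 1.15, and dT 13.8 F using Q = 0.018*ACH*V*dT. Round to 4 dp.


Q = 0.018 * 1.15 * 191 * 13.8 = 54.5611 BTU/hr

54.5611 BTU/hr


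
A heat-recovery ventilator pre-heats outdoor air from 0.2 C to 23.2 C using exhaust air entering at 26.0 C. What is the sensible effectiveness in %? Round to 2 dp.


eff = (23.2-0.2)/(26.0-0.2)*100 = 89.15 %

89.15 %


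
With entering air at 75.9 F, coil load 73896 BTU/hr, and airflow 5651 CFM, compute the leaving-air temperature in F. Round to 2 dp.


dT = 73896/(1.08*5651) = 12.1080
T_leave = 75.9 - 12.1080 = 63.79 F

63.79 F


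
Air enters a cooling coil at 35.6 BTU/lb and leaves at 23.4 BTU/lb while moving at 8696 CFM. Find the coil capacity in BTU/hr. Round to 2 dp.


Q = 4.5 * 8696 * (35.6 - 23.4) = 477410.40 BTU/hr

477410.40 BTU/hr


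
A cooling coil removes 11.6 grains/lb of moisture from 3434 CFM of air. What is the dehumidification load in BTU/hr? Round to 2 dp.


Q = 0.68 * 3434 * 11.6 = 27087.39 BTU/hr

27087.39 BTU/hr


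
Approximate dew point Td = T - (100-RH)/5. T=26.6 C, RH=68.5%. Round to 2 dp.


Td = 26.6 - (100-68.5)/5 = 20.30 C

20.30 C


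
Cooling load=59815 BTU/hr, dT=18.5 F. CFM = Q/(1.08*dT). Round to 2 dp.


CFM = 59815 / (1.08 * 18.5) = 2993.74

2993.74 CFM


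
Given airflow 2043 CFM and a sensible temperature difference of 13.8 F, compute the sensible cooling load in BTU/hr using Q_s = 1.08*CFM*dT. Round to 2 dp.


Q = 1.08 * 2043 * 13.8 = 30448.87 BTU/hr

30448.87 BTU/hr


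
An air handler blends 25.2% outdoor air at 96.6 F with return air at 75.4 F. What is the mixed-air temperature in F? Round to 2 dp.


T_mix = 75.4 + (25.2/100)*(96.6-75.4) = 80.74 F

80.74 F


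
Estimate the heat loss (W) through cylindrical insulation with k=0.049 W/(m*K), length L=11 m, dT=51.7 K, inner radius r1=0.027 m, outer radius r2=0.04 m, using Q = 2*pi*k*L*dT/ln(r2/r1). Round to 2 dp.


Q = 2*pi*0.049*11*51.7/ln(0.04/0.027) = 445.47 W

445.47 W


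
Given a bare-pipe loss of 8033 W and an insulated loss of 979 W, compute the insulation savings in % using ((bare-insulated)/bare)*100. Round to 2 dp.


Savings = ((8033-979)/8033)*100 = 87.81 %

87.81 %


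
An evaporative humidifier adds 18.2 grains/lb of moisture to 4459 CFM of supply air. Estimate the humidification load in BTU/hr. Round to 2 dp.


Q = 0.68 * 4459 * 18.2 = 55184.58 BTU/hr

55184.58 BTU/hr


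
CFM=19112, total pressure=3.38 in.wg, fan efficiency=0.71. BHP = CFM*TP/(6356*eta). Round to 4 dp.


BHP = 19112 * 3.38 / (6356 * 0.71) = 14.3146 hp

14.3146 hp


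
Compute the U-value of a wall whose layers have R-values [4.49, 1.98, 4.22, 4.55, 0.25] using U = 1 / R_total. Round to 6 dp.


R_total = 4.49 + 1.98 + 4.22 + 4.55 + 0.25 = 15.49
U = 1/15.49 = 0.064558

0.064558


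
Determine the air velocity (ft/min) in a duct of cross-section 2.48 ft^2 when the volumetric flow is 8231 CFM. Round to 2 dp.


V = 8231 / 2.48 = 3318.95 ft/min

3318.95 ft/min


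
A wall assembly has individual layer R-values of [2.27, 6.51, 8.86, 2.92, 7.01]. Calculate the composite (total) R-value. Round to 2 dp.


R_total = 2.27 + 6.51 + 8.86 + 2.92 + 7.01 = 27.57

27.57


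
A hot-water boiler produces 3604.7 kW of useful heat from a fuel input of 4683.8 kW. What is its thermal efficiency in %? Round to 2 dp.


eta = (3604.7/4683.8)*100 = 76.96 %

76.96 %


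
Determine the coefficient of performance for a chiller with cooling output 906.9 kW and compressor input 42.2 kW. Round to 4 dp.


COP = 906.9 / 42.2 = 21.4905

21.4905


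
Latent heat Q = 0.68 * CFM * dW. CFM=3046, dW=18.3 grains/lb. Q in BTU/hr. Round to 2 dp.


Q = 0.68 * 3046 * 18.3 = 37904.42 BTU/hr

37904.42 BTU/hr


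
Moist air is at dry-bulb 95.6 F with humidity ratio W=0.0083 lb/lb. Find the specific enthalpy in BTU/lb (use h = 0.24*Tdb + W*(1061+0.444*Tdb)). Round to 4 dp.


h = 0.24*95.6 + 0.0083*(1061+0.444*95.6) = 32.1026 BTU/lb

32.1026 BTU/lb


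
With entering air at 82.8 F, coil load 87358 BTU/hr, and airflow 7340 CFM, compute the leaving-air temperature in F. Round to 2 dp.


dT = 87358/(1.08*7340) = 11.0200
T_leave = 82.8 - 11.0200 = 71.78 F

71.78 F


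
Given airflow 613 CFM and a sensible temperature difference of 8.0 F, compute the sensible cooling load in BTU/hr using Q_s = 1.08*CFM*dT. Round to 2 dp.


Q = 1.08 * 613 * 8.0 = 5296.32 BTU/hr

5296.32 BTU/hr


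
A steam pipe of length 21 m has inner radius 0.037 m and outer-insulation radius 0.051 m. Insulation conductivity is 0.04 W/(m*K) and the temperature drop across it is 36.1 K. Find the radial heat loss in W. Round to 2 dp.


Q = 2*pi*0.04*21*36.1/ln(0.051/0.037) = 593.73 W

593.73 W


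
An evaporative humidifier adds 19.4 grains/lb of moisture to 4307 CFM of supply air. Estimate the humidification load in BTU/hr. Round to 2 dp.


Q = 0.68 * 4307 * 19.4 = 56817.94 BTU/hr

56817.94 BTU/hr


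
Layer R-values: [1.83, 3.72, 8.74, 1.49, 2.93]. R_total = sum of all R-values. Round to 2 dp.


R_total = 1.83 + 3.72 + 8.74 + 1.49 + 2.93 = 18.71

18.71


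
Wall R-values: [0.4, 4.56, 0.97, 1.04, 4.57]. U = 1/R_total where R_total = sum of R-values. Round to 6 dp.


R_total = 0.4 + 4.56 + 0.97 + 1.04 + 4.57 = 11.54
U = 1/11.54 = 0.086655

0.086655


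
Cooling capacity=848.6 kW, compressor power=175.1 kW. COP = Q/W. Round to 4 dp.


COP = 848.6 / 175.1 = 4.8464

4.8464


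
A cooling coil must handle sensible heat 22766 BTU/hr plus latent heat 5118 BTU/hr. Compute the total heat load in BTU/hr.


Qt = 22766 + 5118 = 27884 BTU/hr

27884 BTU/hr


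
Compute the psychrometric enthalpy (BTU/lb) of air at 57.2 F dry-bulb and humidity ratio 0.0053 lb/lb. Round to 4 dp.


h = 0.24*57.2 + 0.0053*(1061+0.444*57.2) = 19.4859 BTU/lb

19.4859 BTU/lb


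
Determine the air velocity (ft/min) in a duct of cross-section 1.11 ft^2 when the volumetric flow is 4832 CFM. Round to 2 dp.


V = 4832 / 1.11 = 4353.15 ft/min

4353.15 ft/min


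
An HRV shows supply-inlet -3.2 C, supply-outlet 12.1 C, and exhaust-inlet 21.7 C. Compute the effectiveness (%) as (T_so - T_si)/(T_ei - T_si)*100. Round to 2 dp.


eff = (12.1-(-3.2))/(21.7-(-3.2))*100 = 61.45 %

61.45 %


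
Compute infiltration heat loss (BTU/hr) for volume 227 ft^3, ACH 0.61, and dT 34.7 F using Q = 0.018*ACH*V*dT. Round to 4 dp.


Q = 0.018 * 0.61 * 227 * 34.7 = 86.4884 BTU/hr

86.4884 BTU/hr


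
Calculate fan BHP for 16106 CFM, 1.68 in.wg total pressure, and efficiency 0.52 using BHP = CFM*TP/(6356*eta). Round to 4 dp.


BHP = 16106 * 1.68 / (6356 * 0.52) = 8.1867 hp

8.1867 hp


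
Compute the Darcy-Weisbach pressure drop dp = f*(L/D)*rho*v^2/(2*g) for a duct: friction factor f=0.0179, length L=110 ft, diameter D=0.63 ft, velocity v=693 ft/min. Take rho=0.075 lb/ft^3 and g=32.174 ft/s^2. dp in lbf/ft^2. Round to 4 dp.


v_fps = 693/60 = 11.55 ft/s
dp = 0.0179*(110/0.63)*0.075*11.55^2/(2*32.174) = 0.4860 lbf/ft^2

0.4860 lbf/ft^2


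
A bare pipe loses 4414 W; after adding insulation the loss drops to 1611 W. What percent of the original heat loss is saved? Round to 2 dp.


Savings = ((4414-1611)/4414)*100 = 63.50 %

63.50 %


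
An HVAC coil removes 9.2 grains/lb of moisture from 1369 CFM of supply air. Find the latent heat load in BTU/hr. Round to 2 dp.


Q = 0.68 * 1369 * 9.2 = 8564.46 BTU/hr

8564.46 BTU/hr


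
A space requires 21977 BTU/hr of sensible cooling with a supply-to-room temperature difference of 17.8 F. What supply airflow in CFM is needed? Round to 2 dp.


CFM = 21977 / (1.08 * 17.8) = 1143.21

1143.21 CFM


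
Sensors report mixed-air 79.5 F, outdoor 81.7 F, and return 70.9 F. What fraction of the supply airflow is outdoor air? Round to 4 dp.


frac = (79.5 - 70.9) / (81.7 - 70.9) = 0.7963

0.7963


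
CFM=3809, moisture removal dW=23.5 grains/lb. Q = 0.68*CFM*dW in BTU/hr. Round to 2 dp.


Q = 0.68 * 3809 * 23.5 = 60867.82 BTU/hr

60867.82 BTU/hr


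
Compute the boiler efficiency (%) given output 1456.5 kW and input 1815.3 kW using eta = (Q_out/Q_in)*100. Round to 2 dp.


eta = (1456.5/1815.3)*100 = 80.23 %

80.23 %


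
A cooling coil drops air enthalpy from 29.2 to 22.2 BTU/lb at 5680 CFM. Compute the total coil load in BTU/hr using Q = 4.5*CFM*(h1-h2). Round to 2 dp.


Q = 4.5 * 5680 * (29.2 - 22.2) = 178920.00 BTU/hr

178920.00 BTU/hr


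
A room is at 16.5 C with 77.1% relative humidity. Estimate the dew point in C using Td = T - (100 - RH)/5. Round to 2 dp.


Td = 16.5 - (100-77.1)/5 = 11.92 C

11.92 C


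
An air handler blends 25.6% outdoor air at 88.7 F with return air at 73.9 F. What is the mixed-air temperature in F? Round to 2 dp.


T_mix = 73.9 + (25.6/100)*(88.7-73.9) = 77.69 F

77.69 F


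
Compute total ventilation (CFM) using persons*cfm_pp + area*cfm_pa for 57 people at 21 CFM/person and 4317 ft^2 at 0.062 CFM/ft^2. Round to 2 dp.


Total = 57*21 + 4317*0.062 = 1464.65 CFM

1464.65 CFM


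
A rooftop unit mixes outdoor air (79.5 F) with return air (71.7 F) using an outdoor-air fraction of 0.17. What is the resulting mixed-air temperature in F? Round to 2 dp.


T_mix = 0.17*79.5 + 0.83*71.7 = 73.03 F

73.03 F


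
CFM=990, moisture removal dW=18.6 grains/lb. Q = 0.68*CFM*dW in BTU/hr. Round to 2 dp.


Q = 0.68 * 990 * 18.6 = 12521.52 BTU/hr

12521.52 BTU/hr


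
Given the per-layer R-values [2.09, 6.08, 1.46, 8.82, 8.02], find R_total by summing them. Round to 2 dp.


R_total = 2.09 + 6.08 + 1.46 + 8.82 + 8.02 = 26.47

26.47


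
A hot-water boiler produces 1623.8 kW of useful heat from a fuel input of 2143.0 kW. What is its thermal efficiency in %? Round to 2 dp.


eta = (1623.8/2143.0)*100 = 75.77 %

75.77 %


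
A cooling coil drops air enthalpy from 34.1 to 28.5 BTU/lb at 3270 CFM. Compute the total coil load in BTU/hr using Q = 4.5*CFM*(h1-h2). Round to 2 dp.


Q = 4.5 * 3270 * (34.1 - 28.5) = 82404.00 BTU/hr

82404.00 BTU/hr


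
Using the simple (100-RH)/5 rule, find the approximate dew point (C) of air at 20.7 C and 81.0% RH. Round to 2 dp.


Td = 20.7 - (100-81.0)/5 = 16.90 C

16.90 C


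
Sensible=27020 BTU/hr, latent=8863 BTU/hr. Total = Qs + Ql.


Qt = 27020 + 8863 = 35883 BTU/hr

35883 BTU/hr


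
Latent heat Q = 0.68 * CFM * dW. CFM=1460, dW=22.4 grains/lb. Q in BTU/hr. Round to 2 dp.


Q = 0.68 * 1460 * 22.4 = 22238.72 BTU/hr

22238.72 BTU/hr


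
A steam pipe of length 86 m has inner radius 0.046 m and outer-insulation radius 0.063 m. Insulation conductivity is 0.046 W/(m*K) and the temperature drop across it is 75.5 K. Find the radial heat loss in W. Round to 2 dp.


Q = 2*pi*0.046*86*75.5/ln(0.063/0.046) = 5967.21 W

5967.21 W


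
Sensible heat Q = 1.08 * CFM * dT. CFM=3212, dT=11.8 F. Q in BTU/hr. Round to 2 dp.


Q = 1.08 * 3212 * 11.8 = 40933.73 BTU/hr

40933.73 BTU/hr


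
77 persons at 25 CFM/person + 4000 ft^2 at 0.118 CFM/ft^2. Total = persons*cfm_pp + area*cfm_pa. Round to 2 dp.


Total = 77*25 + 4000*0.118 = 2397.00 CFM

2397.00 CFM


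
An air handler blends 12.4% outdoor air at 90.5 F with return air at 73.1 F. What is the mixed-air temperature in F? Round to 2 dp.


T_mix = 73.1 + (12.4/100)*(90.5-73.1) = 75.26 F

75.26 F


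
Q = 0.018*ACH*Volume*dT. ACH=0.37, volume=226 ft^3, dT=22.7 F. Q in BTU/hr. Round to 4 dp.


Q = 0.018 * 0.37 * 226 * 22.7 = 34.1671 BTU/hr

34.1671 BTU/hr


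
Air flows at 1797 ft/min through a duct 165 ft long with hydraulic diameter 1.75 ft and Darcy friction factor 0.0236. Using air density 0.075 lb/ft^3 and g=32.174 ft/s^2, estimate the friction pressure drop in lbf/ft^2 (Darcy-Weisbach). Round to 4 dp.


v_fps = 1797/60 = 29.95 ft/s
dp = 0.0236*(165/1.75)*0.075*29.95^2/(2*32.174) = 2.3264 lbf/ft^2

2.3264 lbf/ft^2


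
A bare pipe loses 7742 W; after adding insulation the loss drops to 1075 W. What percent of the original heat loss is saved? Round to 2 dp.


Savings = ((7742-1075)/7742)*100 = 86.11 %

86.11 %


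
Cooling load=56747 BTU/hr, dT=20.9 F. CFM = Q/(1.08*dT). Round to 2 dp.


CFM = 56747 / (1.08 * 20.9) = 2514.04

2514.04 CFM


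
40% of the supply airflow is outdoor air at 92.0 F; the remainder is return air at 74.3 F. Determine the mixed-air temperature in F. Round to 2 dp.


T_mix = 0.4*92.0 + 0.6*74.3 = 81.38 F

81.38 F


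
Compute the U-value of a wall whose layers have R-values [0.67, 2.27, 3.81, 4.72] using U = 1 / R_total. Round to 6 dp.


R_total = 0.67 + 2.27 + 3.81 + 4.72 = 11.47
U = 1/11.47 = 0.087184

0.087184


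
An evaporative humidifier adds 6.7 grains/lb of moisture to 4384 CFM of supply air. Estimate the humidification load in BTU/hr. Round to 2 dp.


Q = 0.68 * 4384 * 6.7 = 19973.50 BTU/hr

19973.50 BTU/hr


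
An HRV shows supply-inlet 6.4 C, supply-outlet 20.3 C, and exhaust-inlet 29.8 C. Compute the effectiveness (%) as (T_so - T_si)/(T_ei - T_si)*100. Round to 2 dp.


eff = (20.3-6.4)/(29.8-6.4)*100 = 59.40 %

59.40 %


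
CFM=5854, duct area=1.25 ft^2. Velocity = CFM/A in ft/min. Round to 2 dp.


V = 5854 / 1.25 = 4683.20 ft/min

4683.20 ft/min


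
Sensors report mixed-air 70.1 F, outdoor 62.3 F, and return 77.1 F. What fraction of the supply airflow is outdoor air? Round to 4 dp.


frac = (70.1 - 77.1) / (62.3 - 77.1) = 0.4730

0.4730


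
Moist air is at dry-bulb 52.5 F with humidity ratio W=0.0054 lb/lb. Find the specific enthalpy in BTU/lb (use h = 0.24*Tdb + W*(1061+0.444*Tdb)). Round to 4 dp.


h = 0.24*52.5 + 0.0054*(1061+0.444*52.5) = 18.4553 BTU/lb

18.4553 BTU/lb


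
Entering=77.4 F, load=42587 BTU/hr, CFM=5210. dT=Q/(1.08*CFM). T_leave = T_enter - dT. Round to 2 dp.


dT = 42587/(1.08*5210) = 7.5686
T_leave = 77.4 - 7.5686 = 69.83 F

69.83 F


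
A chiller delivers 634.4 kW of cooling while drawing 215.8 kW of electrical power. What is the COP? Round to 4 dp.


COP = 634.4 / 215.8 = 2.9398

2.9398


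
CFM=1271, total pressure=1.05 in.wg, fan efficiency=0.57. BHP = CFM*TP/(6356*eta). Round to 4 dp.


BHP = 1271 * 1.05 / (6356 * 0.57) = 0.3684 hp

0.3684 hp


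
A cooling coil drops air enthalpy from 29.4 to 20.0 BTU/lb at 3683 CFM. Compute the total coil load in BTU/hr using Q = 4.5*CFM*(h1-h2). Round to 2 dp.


Q = 4.5 * 3683 * (29.4 - 20.0) = 155790.90 BTU/hr

155790.90 BTU/hr


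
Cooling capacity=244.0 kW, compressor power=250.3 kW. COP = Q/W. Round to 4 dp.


COP = 244.0 / 250.3 = 0.9748

0.9748


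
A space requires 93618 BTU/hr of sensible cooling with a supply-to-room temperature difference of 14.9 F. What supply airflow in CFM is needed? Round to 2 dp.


CFM = 93618 / (1.08 * 14.9) = 5817.67

5817.67 CFM


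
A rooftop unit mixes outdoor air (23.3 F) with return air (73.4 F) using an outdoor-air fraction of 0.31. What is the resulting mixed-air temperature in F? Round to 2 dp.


T_mix = 0.31*23.3 + 0.69*73.4 = 57.87 F

57.87 F


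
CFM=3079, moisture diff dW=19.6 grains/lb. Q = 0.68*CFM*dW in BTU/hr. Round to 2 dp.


Q = 0.68 * 3079 * 19.6 = 41036.91 BTU/hr

41036.91 BTU/hr


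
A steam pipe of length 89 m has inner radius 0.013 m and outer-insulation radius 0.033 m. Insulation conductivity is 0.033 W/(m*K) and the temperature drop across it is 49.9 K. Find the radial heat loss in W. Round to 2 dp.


Q = 2*pi*0.033*89*49.9/ln(0.033/0.013) = 988.49 W

988.49 W


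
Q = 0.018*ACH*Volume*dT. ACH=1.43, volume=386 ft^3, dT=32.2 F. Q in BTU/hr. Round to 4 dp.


Q = 0.018 * 1.43 * 386 * 32.2 = 319.9276 BTU/hr

319.9276 BTU/hr


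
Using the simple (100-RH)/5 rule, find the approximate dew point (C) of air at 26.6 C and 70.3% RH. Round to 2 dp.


Td = 26.6 - (100-70.3)/5 = 20.66 C

20.66 C


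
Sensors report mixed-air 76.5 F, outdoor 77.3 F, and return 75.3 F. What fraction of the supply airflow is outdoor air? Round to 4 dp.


frac = (76.5 - 75.3) / (77.3 - 75.3) = 0.6000

0.6000


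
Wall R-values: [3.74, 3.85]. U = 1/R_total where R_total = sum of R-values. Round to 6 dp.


R_total = 3.74 + 3.85 = 7.59
U = 1/7.59 = 0.131752

0.131752


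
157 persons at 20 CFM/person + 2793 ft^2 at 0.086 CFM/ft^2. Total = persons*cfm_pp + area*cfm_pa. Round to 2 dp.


Total = 157*20 + 2793*0.086 = 3380.20 CFM

3380.20 CFM


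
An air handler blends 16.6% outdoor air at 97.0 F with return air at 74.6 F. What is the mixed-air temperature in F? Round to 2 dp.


T_mix = 74.6 + (16.6/100)*(97.0-74.6) = 78.32 F

78.32 F


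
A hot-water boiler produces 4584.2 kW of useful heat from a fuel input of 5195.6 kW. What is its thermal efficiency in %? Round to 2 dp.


eta = (4584.2/5195.6)*100 = 88.23 %

88.23 %


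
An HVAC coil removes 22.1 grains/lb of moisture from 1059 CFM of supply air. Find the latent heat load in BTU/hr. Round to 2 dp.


Q = 0.68 * 1059 * 22.1 = 15914.65 BTU/hr

15914.65 BTU/hr


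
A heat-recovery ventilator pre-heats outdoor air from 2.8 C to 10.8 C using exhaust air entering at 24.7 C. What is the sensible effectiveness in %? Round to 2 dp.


eff = (10.8-2.8)/(24.7-2.8)*100 = 36.53 %

36.53 %


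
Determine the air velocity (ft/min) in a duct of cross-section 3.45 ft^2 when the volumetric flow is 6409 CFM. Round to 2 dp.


V = 6409 / 3.45 = 1857.68 ft/min

1857.68 ft/min


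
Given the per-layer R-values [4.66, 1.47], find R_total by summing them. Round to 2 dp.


R_total = 4.66 + 1.47 = 6.13

6.13


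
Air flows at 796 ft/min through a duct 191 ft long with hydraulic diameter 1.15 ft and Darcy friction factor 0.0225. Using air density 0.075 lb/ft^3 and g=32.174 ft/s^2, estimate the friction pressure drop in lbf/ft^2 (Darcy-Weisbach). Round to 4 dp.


v_fps = 796/60 = 13.2667 ft/s
dp = 0.0225*(191/1.15)*0.075*13.2667^2/(2*32.174) = 0.7666 lbf/ft^2

0.7666 lbf/ft^2


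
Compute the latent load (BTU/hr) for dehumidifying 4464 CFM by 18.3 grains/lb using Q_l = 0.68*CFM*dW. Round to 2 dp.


Q = 0.68 * 4464 * 18.3 = 55550.02 BTU/hr

55550.02 BTU/hr


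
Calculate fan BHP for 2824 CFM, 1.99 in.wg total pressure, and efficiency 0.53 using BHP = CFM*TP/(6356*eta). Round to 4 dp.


BHP = 2824 * 1.99 / (6356 * 0.53) = 1.6682 hp

1.6682 hp


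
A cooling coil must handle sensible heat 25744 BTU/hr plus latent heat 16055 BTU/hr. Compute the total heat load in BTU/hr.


Qt = 25744 + 16055 = 41799 BTU/hr

41799 BTU/hr


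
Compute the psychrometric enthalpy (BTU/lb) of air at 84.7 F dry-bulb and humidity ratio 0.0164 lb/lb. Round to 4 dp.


h = 0.24*84.7 + 0.0164*(1061+0.444*84.7) = 38.3452 BTU/lb

38.3452 BTU/lb


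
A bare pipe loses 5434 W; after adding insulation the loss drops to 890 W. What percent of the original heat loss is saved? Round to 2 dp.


Savings = ((5434-890)/5434)*100 = 83.62 %

83.62 %


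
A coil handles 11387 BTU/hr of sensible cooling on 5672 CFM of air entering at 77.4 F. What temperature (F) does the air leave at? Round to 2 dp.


dT = 11387/(1.08*5672) = 1.8589
T_leave = 77.4 - 1.8589 = 75.54 F

75.54 F


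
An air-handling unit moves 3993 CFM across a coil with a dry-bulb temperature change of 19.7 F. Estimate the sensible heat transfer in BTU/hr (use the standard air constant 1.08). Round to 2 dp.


Q = 1.08 * 3993 * 19.7 = 84955.07 BTU/hr

84955.07 BTU/hr


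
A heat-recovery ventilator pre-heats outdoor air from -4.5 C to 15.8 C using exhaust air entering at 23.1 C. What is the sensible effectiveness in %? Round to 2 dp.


eff = (15.8-(-4.5))/(23.1-(-4.5))*100 = 73.55 %

73.55 %


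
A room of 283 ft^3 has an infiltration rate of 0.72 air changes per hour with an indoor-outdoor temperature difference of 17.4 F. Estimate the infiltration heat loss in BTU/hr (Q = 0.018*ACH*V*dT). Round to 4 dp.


Q = 0.018 * 0.72 * 283 * 17.4 = 63.8176 BTU/hr

63.8176 BTU/hr


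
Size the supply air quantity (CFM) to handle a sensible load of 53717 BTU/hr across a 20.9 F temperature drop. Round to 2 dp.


CFM = 53717 / (1.08 * 20.9) = 2379.81

2379.81 CFM


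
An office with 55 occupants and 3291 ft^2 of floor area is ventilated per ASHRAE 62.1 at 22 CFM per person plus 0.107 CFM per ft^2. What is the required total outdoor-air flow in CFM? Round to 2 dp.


Total = 55*22 + 3291*0.107 = 1562.14 CFM

1562.14 CFM


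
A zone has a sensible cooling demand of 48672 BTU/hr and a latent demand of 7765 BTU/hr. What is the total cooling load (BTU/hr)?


Qt = 48672 + 7765 = 56437 BTU/hr

56437 BTU/hr


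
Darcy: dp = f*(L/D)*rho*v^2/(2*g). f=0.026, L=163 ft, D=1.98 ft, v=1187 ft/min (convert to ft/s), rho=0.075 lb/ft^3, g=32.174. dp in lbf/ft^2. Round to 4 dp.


v_fps = 1187/60 = 19.7833 ft/s
dp = 0.026*(163/1.98)*0.075*19.7833^2/(2*32.174) = 0.9764 lbf/ft^2

0.9764 lbf/ft^2


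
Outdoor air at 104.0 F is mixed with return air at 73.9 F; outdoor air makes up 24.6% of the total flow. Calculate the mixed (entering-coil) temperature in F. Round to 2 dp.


T_mix = 73.9 + (24.6/100)*(104.0-73.9) = 81.30 F

81.30 F


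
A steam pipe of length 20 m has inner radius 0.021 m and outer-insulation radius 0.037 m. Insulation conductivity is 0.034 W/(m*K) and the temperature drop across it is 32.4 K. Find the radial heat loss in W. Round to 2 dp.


Q = 2*pi*0.034*20*32.4/ln(0.037/0.021) = 244.41 W

244.41 W


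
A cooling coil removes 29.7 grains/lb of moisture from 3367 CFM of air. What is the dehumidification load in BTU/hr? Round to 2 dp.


Q = 0.68 * 3367 * 29.7 = 67999.93 BTU/hr

67999.93 BTU/hr


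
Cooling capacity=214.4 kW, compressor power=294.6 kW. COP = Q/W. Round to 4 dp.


COP = 214.4 / 294.6 = 0.7278

0.7278


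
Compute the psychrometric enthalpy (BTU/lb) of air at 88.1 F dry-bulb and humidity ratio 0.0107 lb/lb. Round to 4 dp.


h = 0.24*88.1 + 0.0107*(1061+0.444*88.1) = 32.9152 BTU/lb

32.9152 BTU/lb


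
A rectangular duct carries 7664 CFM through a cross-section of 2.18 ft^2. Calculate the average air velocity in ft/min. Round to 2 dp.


V = 7664 / 2.18 = 3515.60 ft/min

3515.60 ft/min


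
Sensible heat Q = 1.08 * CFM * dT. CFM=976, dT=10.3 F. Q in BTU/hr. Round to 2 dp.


Q = 1.08 * 976 * 10.3 = 10857.02 BTU/hr

10857.02 BTU/hr


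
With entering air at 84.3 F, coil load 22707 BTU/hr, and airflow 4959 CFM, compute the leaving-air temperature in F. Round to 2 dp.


dT = 22707/(1.08*4959) = 4.2398
T_leave = 84.3 - 4.2398 = 80.06 F

80.06 F


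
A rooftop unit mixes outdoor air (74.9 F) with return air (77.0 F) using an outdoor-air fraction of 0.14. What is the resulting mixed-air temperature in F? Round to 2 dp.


T_mix = 0.14*74.9 + 0.86*77.0 = 76.71 F

76.71 F


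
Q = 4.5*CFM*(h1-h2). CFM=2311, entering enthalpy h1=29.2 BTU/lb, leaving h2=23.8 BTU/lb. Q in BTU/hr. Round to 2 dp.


Q = 4.5 * 2311 * (29.2 - 23.8) = 56157.30 BTU/hr

56157.30 BTU/hr


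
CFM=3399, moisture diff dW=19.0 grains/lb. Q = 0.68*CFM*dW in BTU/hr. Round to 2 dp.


Q = 0.68 * 3399 * 19.0 = 43915.08 BTU/hr

43915.08 BTU/hr


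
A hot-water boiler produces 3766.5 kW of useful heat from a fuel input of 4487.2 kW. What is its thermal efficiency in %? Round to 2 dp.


eta = (3766.5/4487.2)*100 = 83.94 %

83.94 %


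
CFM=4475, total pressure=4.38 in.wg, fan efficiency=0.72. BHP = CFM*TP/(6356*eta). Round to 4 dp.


BHP = 4475 * 4.38 / (6356 * 0.72) = 4.2830 hp

4.2830 hp


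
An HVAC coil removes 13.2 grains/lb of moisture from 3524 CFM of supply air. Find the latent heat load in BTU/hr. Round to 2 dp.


Q = 0.68 * 3524 * 13.2 = 31631.42 BTU/hr

31631.42 BTU/hr


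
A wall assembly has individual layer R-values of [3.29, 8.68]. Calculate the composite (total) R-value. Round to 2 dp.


R_total = 3.29 + 8.68 = 11.97

11.97


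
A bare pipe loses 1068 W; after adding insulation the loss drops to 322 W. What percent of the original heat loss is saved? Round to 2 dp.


Savings = ((1068-322)/1068)*100 = 69.85 %

69.85 %


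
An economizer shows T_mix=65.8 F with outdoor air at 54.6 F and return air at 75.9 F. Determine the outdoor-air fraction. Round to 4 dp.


frac = (65.8 - 75.9) / (54.6 - 75.9) = 0.4742

0.4742


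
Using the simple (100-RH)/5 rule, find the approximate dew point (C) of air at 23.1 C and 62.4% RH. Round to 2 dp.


Td = 23.1 - (100-62.4)/5 = 15.58 C

15.58 C


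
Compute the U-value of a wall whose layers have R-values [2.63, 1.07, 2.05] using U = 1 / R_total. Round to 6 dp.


R_total = 2.63 + 1.07 + 2.05 = 5.75
U = 1/5.75 = 0.173913

0.173913


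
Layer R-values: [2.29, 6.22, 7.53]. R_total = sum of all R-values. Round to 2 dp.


R_total = 2.29 + 6.22 + 7.53 = 16.04

16.04


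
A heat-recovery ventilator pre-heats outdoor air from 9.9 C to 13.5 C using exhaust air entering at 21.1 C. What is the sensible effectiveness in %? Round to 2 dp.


eff = (13.5-9.9)/(21.1-9.9)*100 = 32.14 %

32.14 %


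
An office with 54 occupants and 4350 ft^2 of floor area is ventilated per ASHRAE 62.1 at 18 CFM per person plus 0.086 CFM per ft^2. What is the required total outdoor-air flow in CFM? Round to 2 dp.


Total = 54*18 + 4350*0.086 = 1346.10 CFM

1346.10 CFM


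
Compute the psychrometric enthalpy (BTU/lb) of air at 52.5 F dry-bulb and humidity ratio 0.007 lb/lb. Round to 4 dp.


h = 0.24*52.5 + 0.007*(1061+0.444*52.5) = 20.1902 BTU/lb

20.1902 BTU/lb


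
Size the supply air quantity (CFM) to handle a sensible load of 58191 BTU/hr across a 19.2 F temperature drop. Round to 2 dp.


CFM = 58191 / (1.08 * 19.2) = 2806.28

2806.28 CFM


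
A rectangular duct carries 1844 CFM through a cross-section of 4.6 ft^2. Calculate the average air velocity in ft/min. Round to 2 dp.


V = 1844 / 4.6 = 400.87 ft/min

400.87 ft/min


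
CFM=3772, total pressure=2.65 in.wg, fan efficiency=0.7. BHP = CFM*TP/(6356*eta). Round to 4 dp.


BHP = 3772 * 2.65 / (6356 * 0.7) = 2.2467 hp

2.2467 hp


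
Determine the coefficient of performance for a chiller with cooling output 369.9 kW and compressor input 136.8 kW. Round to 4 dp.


COP = 369.9 / 136.8 = 2.7039

2.7039


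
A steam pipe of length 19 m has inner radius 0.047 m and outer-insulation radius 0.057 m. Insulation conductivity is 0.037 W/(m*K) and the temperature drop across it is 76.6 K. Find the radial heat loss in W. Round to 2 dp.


Q = 2*pi*0.037*19*76.6/ln(0.057/0.047) = 1753.98 W

1753.98 W


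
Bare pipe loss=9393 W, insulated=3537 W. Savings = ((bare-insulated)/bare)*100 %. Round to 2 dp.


Savings = ((9393-3537)/9393)*100 = 62.34 %

62.34 %


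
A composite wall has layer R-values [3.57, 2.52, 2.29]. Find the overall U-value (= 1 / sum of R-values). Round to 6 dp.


R_total = 3.57 + 2.52 + 2.29 = 8.38
U = 1/8.38 = 0.119332

0.119332


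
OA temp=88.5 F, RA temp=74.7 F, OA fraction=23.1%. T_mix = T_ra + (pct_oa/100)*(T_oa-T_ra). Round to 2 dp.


T_mix = 74.7 + (23.1/100)*(88.5-74.7) = 77.89 F

77.89 F


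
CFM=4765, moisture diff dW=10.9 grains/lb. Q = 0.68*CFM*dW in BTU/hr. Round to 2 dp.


Q = 0.68 * 4765 * 10.9 = 35318.18 BTU/hr

35318.18 BTU/hr


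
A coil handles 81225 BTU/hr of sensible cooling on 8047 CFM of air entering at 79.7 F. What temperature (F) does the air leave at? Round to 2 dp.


dT = 81225/(1.08*8047) = 9.3461
T_leave = 79.7 - 9.3461 = 70.35 F

70.35 F


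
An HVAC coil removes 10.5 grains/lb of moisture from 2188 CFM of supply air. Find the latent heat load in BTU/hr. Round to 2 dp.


Q = 0.68 * 2188 * 10.5 = 15622.32 BTU/hr

15622.32 BTU/hr


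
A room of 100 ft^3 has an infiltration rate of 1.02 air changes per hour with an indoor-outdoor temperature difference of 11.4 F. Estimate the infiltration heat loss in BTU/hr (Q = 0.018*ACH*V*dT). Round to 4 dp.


Q = 0.018 * 1.02 * 100 * 11.4 = 20.9304 BTU/hr

20.9304 BTU/hr


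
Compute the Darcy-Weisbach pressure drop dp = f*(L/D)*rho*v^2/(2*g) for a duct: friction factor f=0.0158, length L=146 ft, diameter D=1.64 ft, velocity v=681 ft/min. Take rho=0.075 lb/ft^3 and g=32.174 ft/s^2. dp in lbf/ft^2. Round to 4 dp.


v_fps = 681/60 = 11.35 ft/s
dp = 0.0158*(146/1.64)*0.075*11.35^2/(2*32.174) = 0.2112 lbf/ft^2

0.2112 lbf/ft^2


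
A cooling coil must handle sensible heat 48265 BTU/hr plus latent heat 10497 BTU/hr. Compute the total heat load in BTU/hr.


Qt = 48265 + 10497 = 58762 BTU/hr

58762 BTU/hr


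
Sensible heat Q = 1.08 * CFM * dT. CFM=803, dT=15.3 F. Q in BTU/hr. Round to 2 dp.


Q = 1.08 * 803 * 15.3 = 13268.77 BTU/hr

13268.77 BTU/hr


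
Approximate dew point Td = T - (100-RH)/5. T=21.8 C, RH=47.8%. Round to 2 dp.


Td = 21.8 - (100-47.8)/5 = 11.36 C

11.36 C


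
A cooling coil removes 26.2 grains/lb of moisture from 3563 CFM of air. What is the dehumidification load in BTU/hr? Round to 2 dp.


Q = 0.68 * 3563 * 26.2 = 63478.41 BTU/hr

63478.41 BTU/hr


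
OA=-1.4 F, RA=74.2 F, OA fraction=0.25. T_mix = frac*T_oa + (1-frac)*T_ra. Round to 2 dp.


T_mix = 0.25*(-1.4) + 0.75*74.2 = 55.30 F

55.30 F


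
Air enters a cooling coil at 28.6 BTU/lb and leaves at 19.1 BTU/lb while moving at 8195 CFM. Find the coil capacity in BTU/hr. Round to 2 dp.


Q = 4.5 * 8195 * (28.6 - 19.1) = 350336.25 BTU/hr

350336.25 BTU/hr


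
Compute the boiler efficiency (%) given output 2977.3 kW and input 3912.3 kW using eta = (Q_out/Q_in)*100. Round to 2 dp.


eta = (2977.3/3912.3)*100 = 76.10 %

76.10 %


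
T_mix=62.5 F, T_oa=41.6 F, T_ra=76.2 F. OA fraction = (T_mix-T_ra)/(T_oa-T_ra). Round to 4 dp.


frac = (62.5 - 76.2) / (41.6 - 76.2) = 0.3960

0.3960


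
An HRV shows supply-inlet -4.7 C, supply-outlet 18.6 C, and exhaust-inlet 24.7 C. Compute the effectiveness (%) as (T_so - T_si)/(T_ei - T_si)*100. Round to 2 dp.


eff = (18.6-(-4.7))/(24.7-(-4.7))*100 = 79.25 %

79.25 %


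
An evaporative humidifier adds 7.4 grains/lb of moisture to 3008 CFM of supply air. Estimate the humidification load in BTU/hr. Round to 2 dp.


Q = 0.68 * 3008 * 7.4 = 15136.26 BTU/hr

15136.26 BTU/hr


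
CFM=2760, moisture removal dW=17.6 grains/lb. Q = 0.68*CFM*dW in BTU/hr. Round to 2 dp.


Q = 0.68 * 2760 * 17.6 = 33031.68 BTU/hr

33031.68 BTU/hr


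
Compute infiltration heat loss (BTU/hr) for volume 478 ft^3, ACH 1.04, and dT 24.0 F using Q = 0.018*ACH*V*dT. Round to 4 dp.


Q = 0.018 * 1.04 * 478 * 24.0 = 214.7558 BTU/hr

214.7558 BTU/hr


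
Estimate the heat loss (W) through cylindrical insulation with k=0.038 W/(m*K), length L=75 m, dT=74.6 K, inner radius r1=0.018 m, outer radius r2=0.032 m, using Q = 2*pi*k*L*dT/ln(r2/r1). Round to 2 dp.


Q = 2*pi*0.038*75*74.6/ln(0.032/0.018) = 2321.78 W

2321.78 W


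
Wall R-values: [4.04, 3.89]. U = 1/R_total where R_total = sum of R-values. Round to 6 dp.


R_total = 4.04 + 3.89 = 7.93
U = 1/7.93 = 0.126103

0.126103


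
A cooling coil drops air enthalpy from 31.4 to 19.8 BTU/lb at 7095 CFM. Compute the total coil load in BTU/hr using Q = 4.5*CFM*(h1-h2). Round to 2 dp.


Q = 4.5 * 7095 * (31.4 - 19.8) = 370359.00 BTU/hr

370359.00 BTU/hr


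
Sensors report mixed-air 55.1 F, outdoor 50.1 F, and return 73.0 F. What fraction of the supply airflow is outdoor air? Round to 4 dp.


frac = (55.1 - 73.0) / (50.1 - 73.0) = 0.7817

0.7817


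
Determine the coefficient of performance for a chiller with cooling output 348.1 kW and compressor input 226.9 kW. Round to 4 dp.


COP = 348.1 / 226.9 = 1.5342

1.5342


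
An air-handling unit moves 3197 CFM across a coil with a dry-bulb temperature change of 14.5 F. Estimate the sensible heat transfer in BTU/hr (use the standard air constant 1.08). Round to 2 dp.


Q = 1.08 * 3197 * 14.5 = 50065.02 BTU/hr

50065.02 BTU/hr


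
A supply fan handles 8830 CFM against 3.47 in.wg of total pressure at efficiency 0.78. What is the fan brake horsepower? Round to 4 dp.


BHP = 8830 * 3.47 / (6356 * 0.78) = 6.1803 hp

6.1803 hp


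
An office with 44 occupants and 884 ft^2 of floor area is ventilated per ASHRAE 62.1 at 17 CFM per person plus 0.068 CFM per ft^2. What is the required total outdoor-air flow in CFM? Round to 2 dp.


Total = 44*17 + 884*0.068 = 808.11 CFM

808.11 CFM


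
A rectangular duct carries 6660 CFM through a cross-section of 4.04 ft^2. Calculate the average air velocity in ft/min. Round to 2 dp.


V = 6660 / 4.04 = 1648.51 ft/min

1648.51 ft/min


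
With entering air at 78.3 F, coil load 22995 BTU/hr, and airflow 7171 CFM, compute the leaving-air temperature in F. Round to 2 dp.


dT = 22995/(1.08*7171) = 2.9691
T_leave = 78.3 - 2.9691 = 75.33 F

75.33 F


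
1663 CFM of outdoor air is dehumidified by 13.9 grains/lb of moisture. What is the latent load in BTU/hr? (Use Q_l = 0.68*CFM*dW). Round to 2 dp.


Q = 0.68 * 1663 * 13.9 = 15718.68 BTU/hr

15718.68 BTU/hr


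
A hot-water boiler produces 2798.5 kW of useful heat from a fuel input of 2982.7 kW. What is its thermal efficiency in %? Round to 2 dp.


eta = (2798.5/2982.7)*100 = 93.82 %

93.82 %


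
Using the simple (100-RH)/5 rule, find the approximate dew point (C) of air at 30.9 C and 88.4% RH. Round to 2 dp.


Td = 30.9 - (100-88.4)/5 = 28.58 C

28.58 C


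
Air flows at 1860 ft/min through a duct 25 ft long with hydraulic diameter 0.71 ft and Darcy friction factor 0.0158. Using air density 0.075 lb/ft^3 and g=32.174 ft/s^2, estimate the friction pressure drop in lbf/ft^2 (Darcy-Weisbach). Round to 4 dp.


v_fps = 1860/60 = 31.0 ft/s
dp = 0.0158*(25/0.71)*0.075*31.0^2/(2*32.174) = 0.6231 lbf/ft^2

0.6231 lbf/ft^2


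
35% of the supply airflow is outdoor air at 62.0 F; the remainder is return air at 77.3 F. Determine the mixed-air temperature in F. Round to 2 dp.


T_mix = 0.35*62.0 + 0.65*77.3 = 71.95 F

71.95 F


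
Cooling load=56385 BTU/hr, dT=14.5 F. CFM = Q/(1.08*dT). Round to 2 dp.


CFM = 56385 / (1.08 * 14.5) = 3600.57

3600.57 CFM


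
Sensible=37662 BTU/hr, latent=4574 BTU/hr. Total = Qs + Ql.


Qt = 37662 + 4574 = 42236 BTU/hr

42236 BTU/hr


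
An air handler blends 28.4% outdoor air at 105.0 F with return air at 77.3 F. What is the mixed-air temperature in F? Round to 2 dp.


T_mix = 77.3 + (28.4/100)*(105.0-77.3) = 85.17 F

85.17 F


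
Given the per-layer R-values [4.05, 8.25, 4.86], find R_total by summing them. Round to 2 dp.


R_total = 4.05 + 8.25 + 4.86 = 17.16

17.16
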